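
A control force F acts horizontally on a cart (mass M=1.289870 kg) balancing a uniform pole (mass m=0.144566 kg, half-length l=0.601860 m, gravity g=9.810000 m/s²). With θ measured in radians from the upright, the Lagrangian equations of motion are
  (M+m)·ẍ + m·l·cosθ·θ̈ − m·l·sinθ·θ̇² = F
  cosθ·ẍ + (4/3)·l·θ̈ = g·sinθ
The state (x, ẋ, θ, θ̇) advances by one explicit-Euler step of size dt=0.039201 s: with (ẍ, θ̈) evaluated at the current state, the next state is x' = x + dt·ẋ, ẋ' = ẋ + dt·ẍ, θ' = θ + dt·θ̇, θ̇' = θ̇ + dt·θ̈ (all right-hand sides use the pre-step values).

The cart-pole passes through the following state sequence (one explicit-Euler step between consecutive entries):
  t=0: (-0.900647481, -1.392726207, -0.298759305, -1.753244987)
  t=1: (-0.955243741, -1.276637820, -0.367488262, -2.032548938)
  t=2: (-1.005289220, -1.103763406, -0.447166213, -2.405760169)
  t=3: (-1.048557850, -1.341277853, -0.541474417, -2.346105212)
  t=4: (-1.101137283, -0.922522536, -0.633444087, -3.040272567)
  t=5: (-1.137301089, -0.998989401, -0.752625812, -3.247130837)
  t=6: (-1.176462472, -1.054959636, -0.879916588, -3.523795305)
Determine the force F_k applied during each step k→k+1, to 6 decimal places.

step 0→1:
  ẍ = (ẋ'−ẋ)/dt = (-1.276637820−-1.392726207)/0.039201 = 2.961363
  θ̈ = (θ̇'−θ̇)/dt = (-2.032548938−-1.753244987)/0.039201 = -7.124919
  sinθ=-0.294335, cosθ=0.955702
  F = (M+m)·ẍ + m·l·cosθ·θ̈ − m·l·sinθ·θ̇² = 4.247886 + -0.592467 − -0.078721 = 3.734139
step 1→2:
  ẍ = (ẋ'−ẋ)/dt = (-1.103763406−-1.276637820)/0.039201 = 4.409949
  θ̈ = (θ̇'−θ̇)/dt = (-2.405760169−-2.032548938)/0.039201 = -9.520452
  sinθ=-0.359273, cosθ=0.933233
  F = (M+m)·ẍ + m·l·cosθ·θ̈ − m·l·sinθ·θ̇² = 6.325790 + -0.773053 − -0.129142 = 5.681879
step 2→3:
  ẍ = (ẋ'−ẋ)/dt = (-1.341277853−-1.103763406)/0.039201 = -6.058887
  θ̈ = (θ̇'−θ̇)/dt = (-2.346105212−-2.405760169)/0.039201 = 1.521771
  sinθ=-0.432412, cosθ=0.901676
  F = (M+m)·ẍ + m·l·cosθ·θ̈ − m·l·sinθ·θ̇² = -8.691086 + 0.119388 − -0.217753 = -8.353945
step 3→4:
  ẍ = (ẋ'−ẋ)/dt = (-0.922522536−-1.341277853)/0.039201 = 10.682261
  θ̈ = (θ̇'−θ̇)/dt = (-3.040272567−-2.346105212)/0.039201 = -17.707899
  sinθ=-0.515400, cosθ=0.856950
  F = (M+m)·ẍ + m·l·cosθ·θ̈ − m·l·sinθ·θ̇² = 15.323020 + -1.320335 − -0.246832 = 14.249517
step 4→5:
  ẍ = (ẋ'−ẋ)/dt = (-0.998989401−-0.922522536)/0.039201 = -1.950636
  θ̈ = (θ̇'−θ̇)/dt = (-3.247130837−-3.040272567)/0.039201 = -5.276862
  sinθ=-0.591924, cosθ=0.805994
  F = (M+m)·ẍ + m·l·cosθ·θ̈ − m·l·sinθ·θ̇² = -2.798062 + -0.370057 − -0.476050 = -2.692069
step 5→6:
  ẍ = (ẋ'−ẋ)/dt = (-1.054959636−-0.998989401)/0.039201 = -1.427776
  θ̈ = (θ̇'−θ̇)/dt = (-3.523795305−-3.247130837)/0.039201 = -7.057587
  sinθ=-0.683558, cosθ=0.729896
  F = (M+m)·ẍ + m·l·cosθ·θ̈ − m·l·sinθ·θ̇² = -2.048053 + -0.448208 − -0.627099 = -1.869161

F_0 = 3.734139 N
F_1 = 5.681879 N
F_2 = -8.353945 N
F_3 = 14.249517 N
F_4 = -2.692069 N
F_5 = -1.869161 N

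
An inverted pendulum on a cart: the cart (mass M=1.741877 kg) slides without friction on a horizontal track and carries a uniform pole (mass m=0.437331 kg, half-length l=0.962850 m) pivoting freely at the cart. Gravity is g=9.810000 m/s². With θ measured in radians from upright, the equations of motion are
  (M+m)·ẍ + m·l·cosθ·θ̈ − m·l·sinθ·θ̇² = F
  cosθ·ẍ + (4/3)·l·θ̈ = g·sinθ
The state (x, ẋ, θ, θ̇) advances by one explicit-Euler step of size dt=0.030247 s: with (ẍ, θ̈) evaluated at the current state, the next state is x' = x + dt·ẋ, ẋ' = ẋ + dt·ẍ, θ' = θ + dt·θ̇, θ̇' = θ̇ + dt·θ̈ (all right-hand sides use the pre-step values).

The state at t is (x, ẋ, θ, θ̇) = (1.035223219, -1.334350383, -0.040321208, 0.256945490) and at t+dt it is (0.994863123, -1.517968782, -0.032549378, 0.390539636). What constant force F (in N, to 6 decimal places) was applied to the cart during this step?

ẍ = (ẋ'−ẋ)/dt = (-1.517968782−-1.334350383)/0.030247 = -6.070632
θ̈ = (θ̇'−θ̇)/dt = (0.390539636−0.256945490)/0.030247 = 4.416773
sinθ=-0.040310, cosθ=0.999187
F = (M+m)·ẍ + m·l·cosθ·θ̈ − m·l·sinθ·θ̇² = -13.229169 + 1.858322 − -0.001121 = -11.369727

F = -11.369727 N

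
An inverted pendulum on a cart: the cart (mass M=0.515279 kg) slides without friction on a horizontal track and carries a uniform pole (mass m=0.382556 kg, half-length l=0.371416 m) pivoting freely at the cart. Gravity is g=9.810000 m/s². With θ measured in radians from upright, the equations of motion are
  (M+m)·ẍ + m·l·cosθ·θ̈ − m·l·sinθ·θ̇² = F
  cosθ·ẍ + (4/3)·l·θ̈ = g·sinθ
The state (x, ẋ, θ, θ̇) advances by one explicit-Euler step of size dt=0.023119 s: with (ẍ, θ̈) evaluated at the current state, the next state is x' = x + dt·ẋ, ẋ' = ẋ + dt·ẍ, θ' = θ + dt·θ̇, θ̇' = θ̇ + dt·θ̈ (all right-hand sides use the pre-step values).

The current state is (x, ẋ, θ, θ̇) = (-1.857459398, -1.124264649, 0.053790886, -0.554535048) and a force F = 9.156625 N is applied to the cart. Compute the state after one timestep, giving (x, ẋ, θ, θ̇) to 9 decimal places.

sinθ=0.053764949, cosθ=0.998553619
temp = (F + m·l·θ̇²·sinθ)/(M+m) = (9.156625 + 0.002349161)/0.897835 = 10.201177456
θ̈ = (g·sinθ − cosθ·temp)/(l·(4/3 − m·cos²θ/(M+m))) = -28.625739592
ẍ = temp − m·l·θ̈·cosθ/(M+m) = 14.724808765
Euler: x'=-1.857459398+0.023119·-1.124264649=-1.883451272, ẋ'=-1.124264649+0.023119·14.724808765=-0.783841795
       θ'=0.053790886+0.023119·-0.554535048=0.040970590, θ̇'=-0.554535048+0.023119·-28.625739592=-1.216333522

(-1.883451272, -0.783841795, 0.040970590, -1.216333522)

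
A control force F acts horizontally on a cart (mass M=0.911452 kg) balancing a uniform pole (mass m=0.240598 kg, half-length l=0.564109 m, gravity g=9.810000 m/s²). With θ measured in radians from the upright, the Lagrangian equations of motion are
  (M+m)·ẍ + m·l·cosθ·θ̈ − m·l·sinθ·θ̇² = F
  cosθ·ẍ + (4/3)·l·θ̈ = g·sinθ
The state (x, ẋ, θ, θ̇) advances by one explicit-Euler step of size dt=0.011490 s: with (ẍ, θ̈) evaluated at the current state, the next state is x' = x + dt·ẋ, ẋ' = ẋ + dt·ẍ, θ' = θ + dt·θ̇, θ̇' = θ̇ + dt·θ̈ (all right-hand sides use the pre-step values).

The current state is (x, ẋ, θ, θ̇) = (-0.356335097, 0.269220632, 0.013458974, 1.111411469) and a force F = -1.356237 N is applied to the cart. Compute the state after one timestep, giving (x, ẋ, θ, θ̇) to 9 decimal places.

sinθ=0.013458568, cosθ=0.999909429
temp = (F + m·l·θ̇²·sinθ)/(M+m) = (-1.356237 + 0.002256335)/1.152050 = -1.175279428
θ̈ = (g·sinθ − cosθ·temp)/(l·(4/3 − m·cos²θ/(M+m))) = 2.060674156
ẍ = temp − m·l·θ̈·cosθ/(M+m) = -1.418026333
Euler: x'=-0.356335097+0.011490·0.269220632=-0.353241752, ẋ'=0.269220632+0.011490·-1.418026333=0.252927509
       θ'=0.013458974+0.011490·1.111411469=0.026229092, θ̇'=1.111411469+0.011490·2.060674156=1.135088615

(-0.353241752, 0.252927509, 0.026229092, 1.135088615)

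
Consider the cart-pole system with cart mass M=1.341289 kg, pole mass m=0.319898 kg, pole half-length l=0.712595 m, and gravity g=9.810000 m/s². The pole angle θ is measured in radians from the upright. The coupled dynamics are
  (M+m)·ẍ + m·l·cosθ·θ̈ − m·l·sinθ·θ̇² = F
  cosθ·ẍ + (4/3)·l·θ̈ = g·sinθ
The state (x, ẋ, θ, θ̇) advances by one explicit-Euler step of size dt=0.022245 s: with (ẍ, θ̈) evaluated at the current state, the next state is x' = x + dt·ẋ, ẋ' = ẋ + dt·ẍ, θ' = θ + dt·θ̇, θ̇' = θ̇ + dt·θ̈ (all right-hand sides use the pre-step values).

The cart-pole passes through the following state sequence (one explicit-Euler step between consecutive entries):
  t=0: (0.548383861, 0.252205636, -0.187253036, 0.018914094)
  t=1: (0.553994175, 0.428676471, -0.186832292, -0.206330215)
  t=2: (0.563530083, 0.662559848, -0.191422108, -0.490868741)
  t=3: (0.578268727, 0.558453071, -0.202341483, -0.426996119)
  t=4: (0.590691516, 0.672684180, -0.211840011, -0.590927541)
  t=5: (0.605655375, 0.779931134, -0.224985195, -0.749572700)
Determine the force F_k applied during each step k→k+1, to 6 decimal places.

F_0 = 10.910442 N
F_1 = 14.602389 N
F_2 = -7.121333 N
F_3 = 6.893144 N
F_4 = 6.436215 N

step 0→1:
  ẍ = (ẋ'−ẋ)/dt = (0.428676471−0.252205636)/0.022245 = 7.933056
  θ̈ = (θ̇'−θ̇)/dt = (-0.206330215−0.018914094)/0.022245 = -10.125615
  sinθ=-0.186161, cosθ=0.982519
  F = (M+m)·ẍ + m·l·cosθ·θ̈ − m·l·sinθ·θ̇² = 13.178290 + -2.267863 − -0.000015 = 10.910442
step 1→2:
  ẍ = (ẋ'−ẋ)/dt = (0.662559848−0.428676471)/0.022245 = 10.513975
  θ̈ = (θ̇'−θ̇)/dt = (-0.490868741−-0.206330215)/0.022245 = -12.791123
  sinθ=-0.185747, cosθ=0.982598
  F = (M+m)·ẍ + m·l·cosθ·θ̈ − m·l·sinθ·θ̇² = 17.465679 + -2.865092 − -0.001803 = 14.602389
step 2→3:
  ẍ = (ẋ'−ẋ)/dt = (0.558453071−0.662559848)/0.022245 = -4.680008
  θ̈ = (θ̇'−θ̇)/dt = (-0.426996119−-0.490868741)/0.022245 = 2.871325
  sinθ=-0.190255, cosθ=0.981735
  F = (M+m)·ẍ + m·l·cosθ·θ̈ − m·l·sinθ·θ̇² = -7.774368 + 0.642585 − -0.010450 = -7.121333
step 3→4:
  ẍ = (ẋ'−ẋ)/dt = (0.672684180−0.558453071)/0.022245 = 5.135136
  θ̈ = (θ̇'−θ̇)/dt = (-0.590927541−-0.426996119)/0.022245 = -7.369360
  sinθ=-0.200964, cosθ=0.979599
  F = (M+m)·ẍ + m·l·cosθ·θ̈ − m·l·sinθ·θ̇² = 8.530422 + -1.645630 − -0.008353 = 6.893144
step 4→5:
  ẍ = (ẋ'−ẋ)/dt = (0.779931134−0.672684180)/0.022245 = 4.821171
  θ̈ = (θ̇'−θ̇)/dt = (-0.749572700−-0.590927541)/0.022245 = -7.131722
  sinθ=-0.210259, cosθ=0.977646
  F = (M+m)·ẍ + m·l·cosθ·θ̈ − m·l·sinθ·θ̇² = 8.008867 + -1.589389 − -0.016737 = 6.436215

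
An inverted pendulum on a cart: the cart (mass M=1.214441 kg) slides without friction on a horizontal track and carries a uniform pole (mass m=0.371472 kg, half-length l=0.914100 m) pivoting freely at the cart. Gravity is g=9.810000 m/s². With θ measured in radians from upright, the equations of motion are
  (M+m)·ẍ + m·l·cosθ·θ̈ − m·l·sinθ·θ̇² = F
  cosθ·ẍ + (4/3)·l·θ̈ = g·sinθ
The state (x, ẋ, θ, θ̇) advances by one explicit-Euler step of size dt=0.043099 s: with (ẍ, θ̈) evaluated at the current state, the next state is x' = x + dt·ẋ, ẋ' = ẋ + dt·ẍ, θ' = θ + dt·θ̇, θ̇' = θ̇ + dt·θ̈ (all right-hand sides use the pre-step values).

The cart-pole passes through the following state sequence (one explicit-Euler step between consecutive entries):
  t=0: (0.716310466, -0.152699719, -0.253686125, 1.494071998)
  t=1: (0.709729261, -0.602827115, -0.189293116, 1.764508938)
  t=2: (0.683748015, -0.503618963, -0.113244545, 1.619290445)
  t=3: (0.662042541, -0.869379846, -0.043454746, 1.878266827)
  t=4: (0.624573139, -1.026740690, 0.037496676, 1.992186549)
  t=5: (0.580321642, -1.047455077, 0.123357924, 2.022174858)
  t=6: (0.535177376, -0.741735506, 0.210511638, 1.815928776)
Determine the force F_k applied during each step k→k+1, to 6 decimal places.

F_0 = -14.310606 N
F_1 = 2.725802 N
F_2 = -11.330963 N
F_3 = -4.841676 N
F_4 = -0.576646 N
F_5 = 9.466108 N

step 0→1:
  ẍ = (ẋ'−ẋ)/dt = (-0.602827115−-0.152699719)/0.043099 = -10.444033
  θ̈ = (θ̇'−θ̇)/dt = (1.764508938−1.494071998)/0.043099 = 6.274785
  sinθ=-0.250974, cosθ=0.967994
  F = (M+m)·ẍ + m·l·cosθ·θ̈ − m·l·sinθ·θ̇² = -16.563328 + 2.062487 − -0.190235 = -14.310606
step 1→2:
  ẍ = (ẋ'−ẋ)/dt = (-0.503618963−-0.602827115)/0.043099 = 2.301867
  θ̈ = (θ̇'−θ̇)/dt = (1.619290445−1.764508938)/0.043099 = -3.369417
  sinθ=-0.188165, cosθ=0.982137
  F = (M+m)·ẍ + m·l·cosθ·θ̈ − m·l·sinθ·θ̇² = 3.650560 + -1.123691 − -0.198932 = 2.725802
step 2→3:
  ẍ = (ẋ'−ẋ)/dt = (-0.869379846−-0.503618963)/0.043099 = -8.486528
  θ̈ = (θ̇'−θ̇)/dt = (1.878266827−1.619290445)/0.043099 = 6.008872
  sinθ=-0.113003, cosθ=0.993595
  F = (M+m)·ẍ + m·l·cosθ·θ̈ − m·l·sinθ·θ̇² = -13.458896 + 2.027319 − -0.100614 = -11.330963
step 3→4:
  ẍ = (ẋ'−ẋ)/dt = (-1.026740690−-0.869379846)/0.043099 = -3.651148
  θ̈ = (θ̇'−θ̇)/dt = (1.992186549−1.878266827)/0.043099 = 2.643210
  sinθ=-0.043441, cosθ=0.999056
  F = (M+m)·ẍ + m·l·cosθ·θ̈ − m·l·sinθ·θ̇² = -5.790404 + 0.896688 − -0.052040 = -4.841676
step 4→5:
  ẍ = (ẋ'−ẋ)/dt = (-1.047455077−-1.026740690)/0.043099 = -0.480623
  θ̈ = (θ̇'−θ̇)/dt = (2.022174858−1.992186549)/0.043099 = 0.695801
  sinθ=0.037488, cosθ=0.999297
  F = (M+m)·ẍ + m·l·cosθ·θ̈ − m·l·sinθ·θ̇² = -0.762227 + 0.236102 − 0.050521 = -0.576646
step 5→6:
  ẍ = (ẋ'−ẋ)/dt = (-0.741735506−-1.047455077)/0.043099 = 7.093426
  θ̈ = (θ̇'−θ̇)/dt = (1.815928776−2.022174858)/0.043099 = -4.785403
  sinθ=0.123045, cosθ=0.992401
  F = (M+m)·ẍ + m·l·cosθ·θ̈ − m·l·sinθ·θ̇² = 11.249557 + -1.612596 − 0.170853 = 9.466108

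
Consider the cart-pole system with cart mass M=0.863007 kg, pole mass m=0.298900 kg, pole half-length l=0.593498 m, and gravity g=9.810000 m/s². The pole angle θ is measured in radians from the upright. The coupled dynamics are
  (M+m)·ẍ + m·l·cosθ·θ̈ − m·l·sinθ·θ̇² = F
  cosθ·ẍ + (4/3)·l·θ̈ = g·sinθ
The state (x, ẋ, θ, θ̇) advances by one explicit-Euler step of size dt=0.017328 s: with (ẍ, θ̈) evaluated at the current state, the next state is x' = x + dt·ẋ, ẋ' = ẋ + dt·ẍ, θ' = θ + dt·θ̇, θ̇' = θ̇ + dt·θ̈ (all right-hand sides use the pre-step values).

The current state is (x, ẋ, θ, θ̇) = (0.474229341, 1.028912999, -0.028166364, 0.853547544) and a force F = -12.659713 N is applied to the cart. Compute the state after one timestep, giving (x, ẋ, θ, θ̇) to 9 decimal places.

(0.492058345, 0.796099770, -0.013376092, 1.141585898)

sinθ=-0.028162640, cosθ=0.999603354
temp = (F + m·l·θ̇²·sinθ)/(M+m) = (-12.659713 + -0.003639770)/1.161907 = -10.898766227
θ̈ = (g·sinθ − cosθ·temp)/(l·(4/3 − m·cos²θ/(M+m))) = 16.622712022
ẍ = temp − m·l·θ̈·cosθ/(M+m) = -13.435666484
Euler: x'=0.474229341+0.017328·1.028912999=0.492058345, ẋ'=1.028912999+0.017328·-13.435666484=0.796099770
       θ'=-0.028166364+0.017328·0.853547544=-0.013376092, θ̇'=0.853547544+0.017328·16.622712022=1.141585898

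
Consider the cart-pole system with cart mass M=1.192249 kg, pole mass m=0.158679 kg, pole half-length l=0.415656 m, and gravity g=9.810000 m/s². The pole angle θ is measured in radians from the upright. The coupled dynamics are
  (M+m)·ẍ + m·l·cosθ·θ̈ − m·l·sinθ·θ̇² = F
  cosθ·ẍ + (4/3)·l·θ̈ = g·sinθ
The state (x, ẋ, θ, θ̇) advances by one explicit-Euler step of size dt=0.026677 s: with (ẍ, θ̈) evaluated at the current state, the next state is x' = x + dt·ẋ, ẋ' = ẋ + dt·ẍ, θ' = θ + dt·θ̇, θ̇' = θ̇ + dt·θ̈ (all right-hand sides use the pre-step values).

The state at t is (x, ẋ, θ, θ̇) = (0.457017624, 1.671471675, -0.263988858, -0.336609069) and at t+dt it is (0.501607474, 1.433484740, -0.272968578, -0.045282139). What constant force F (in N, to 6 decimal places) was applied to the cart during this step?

ẍ = (ẋ'−ẋ)/dt = (1.433484740−1.671471675)/0.026677 = -8.921053
θ̈ = (θ̇'−θ̇)/dt = (-0.045282139−-0.336609069)/0.026677 = 10.920528
sinθ=-0.260933, cosθ=0.965357
F = (M+m)·ẍ + m·l·cosθ·θ̈ − m·l·sinθ·θ̇² = -12.051700 + 0.695320 − -0.001950 = -11.354430

F = -11.354430 N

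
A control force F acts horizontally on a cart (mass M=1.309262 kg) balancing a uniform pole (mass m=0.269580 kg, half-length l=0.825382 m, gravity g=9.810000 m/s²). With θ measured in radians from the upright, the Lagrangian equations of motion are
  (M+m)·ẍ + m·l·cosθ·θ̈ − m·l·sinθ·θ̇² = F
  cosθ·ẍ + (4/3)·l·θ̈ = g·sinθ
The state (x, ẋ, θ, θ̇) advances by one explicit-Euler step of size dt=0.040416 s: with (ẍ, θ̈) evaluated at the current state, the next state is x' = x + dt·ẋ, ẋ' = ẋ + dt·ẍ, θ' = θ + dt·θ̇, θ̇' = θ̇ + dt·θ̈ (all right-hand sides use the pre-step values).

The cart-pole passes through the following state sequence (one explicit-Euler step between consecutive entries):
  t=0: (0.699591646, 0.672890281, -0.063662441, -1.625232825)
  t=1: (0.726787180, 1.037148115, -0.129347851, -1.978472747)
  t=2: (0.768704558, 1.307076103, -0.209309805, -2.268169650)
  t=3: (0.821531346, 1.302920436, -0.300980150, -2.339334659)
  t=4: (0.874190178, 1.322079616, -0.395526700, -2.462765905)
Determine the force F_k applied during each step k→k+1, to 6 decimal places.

F_0 = 12.326252 N
F_1 = 9.075445 N
F_2 = -0.307729 N
F_3 = 0.460442 N

step 0→1:
  ẍ = (ẋ'−ẋ)/dt = (1.037148115−0.672890281)/0.040416 = 9.012714
  θ̈ = (θ̇'−θ̇)/dt = (-1.978472747−-1.625232825)/0.040416 = -8.740101
  sinθ=-0.063619, cosθ=0.997974
  F = (M+m)·ẍ + m·l·cosθ·θ̈ − m·l·sinθ·θ̇² = 14.229651 + -1.940790 − -0.037391 = 12.326252
step 1→2:
  ẍ = (ẋ'−ẋ)/dt = (1.307076103−1.037148115)/0.040416 = 6.678741
  θ̈ = (θ̇'−θ̇)/dt = (-2.268169650−-1.978472747)/0.040416 = -7.167877
  sinθ=-0.128987, cosθ=0.991646
  F = (M+m)·ẍ + m·l·cosθ·θ̈ − m·l·sinθ·θ̇² = 10.544676 + -1.581576 − -0.112344 = 9.075445
step 2→3:
  ẍ = (ẋ'−ẋ)/dt = (1.302920436−1.307076103)/0.040416 = -0.102822
  θ̈ = (θ̇'−θ̇)/dt = (-2.339334659−-2.268169650)/0.040416 = -1.760813
  sinθ=-0.207785, cosθ=0.978175
  F = (M+m)·ẍ + m·l·cosθ·θ̈ − m·l·sinθ·θ̇² = -0.162340 + -0.383241 − -0.237852 = -0.307729
step 3→4:
  ẍ = (ẋ'−ẋ)/dt = (1.322079616−1.302920436)/0.040416 = 0.474049
  θ̈ = (θ̇'−θ̇)/dt = (-2.462765905−-2.339334659)/0.040416 = -3.054019
  sinθ=-0.296456, cosθ=0.955046
  F = (M+m)·ẍ + m·l·cosθ·θ̈ − m·l·sinθ·θ̇² = 0.748449 + -0.648991 − -0.360984 = 0.460442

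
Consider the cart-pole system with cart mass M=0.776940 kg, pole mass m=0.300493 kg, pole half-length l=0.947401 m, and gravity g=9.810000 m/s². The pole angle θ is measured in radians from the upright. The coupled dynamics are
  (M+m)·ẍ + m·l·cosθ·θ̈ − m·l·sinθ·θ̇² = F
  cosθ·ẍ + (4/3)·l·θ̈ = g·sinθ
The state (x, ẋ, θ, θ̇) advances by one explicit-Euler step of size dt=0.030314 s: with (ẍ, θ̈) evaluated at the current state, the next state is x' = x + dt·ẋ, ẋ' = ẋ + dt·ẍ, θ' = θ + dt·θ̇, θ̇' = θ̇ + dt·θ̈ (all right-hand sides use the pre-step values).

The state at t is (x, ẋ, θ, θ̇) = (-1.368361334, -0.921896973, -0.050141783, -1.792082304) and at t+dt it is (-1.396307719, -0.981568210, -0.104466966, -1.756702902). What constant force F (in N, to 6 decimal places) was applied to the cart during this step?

F = -1.743195 N

ẍ = (ẋ'−ẋ)/dt = (-0.981568210−-0.921896973)/0.030314 = -1.968438
θ̈ = (θ̇'−θ̇)/dt = (-1.756702902−-1.792082304)/0.030314 = 1.167098
sinθ=-0.050121, cosθ=0.998743
F = (M+m)·ẍ + m·l·cosθ·θ̈ − m·l·sinθ·θ̇² = -2.120860 + 0.331840 − -0.045825 = -1.743195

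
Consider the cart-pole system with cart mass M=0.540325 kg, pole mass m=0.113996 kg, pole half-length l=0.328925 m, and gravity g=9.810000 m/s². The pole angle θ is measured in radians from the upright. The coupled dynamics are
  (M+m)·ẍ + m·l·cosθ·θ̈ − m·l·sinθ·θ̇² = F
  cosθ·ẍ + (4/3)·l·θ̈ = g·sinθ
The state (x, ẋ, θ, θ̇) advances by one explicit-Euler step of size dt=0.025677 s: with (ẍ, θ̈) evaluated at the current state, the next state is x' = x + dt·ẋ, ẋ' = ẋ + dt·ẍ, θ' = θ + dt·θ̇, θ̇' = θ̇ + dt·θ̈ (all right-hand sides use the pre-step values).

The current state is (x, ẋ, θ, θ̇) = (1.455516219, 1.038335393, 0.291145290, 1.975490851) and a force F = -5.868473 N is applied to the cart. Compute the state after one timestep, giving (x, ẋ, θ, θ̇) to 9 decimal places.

sinθ=0.287049504, cosθ=0.957915749
temp = (F + m·l·θ̇²·sinθ)/(M+m) = (-5.868473 + 0.042004260)/0.654321 = -8.904603000
θ̈ = (g·sinθ − cosθ·temp)/(l·(4/3 − m·cos²θ/(M+m))) = 29.394592370
ẍ = temp − m·l·θ̈·cosθ/(M+m) = -10.518182592
Euler: x'=1.455516219+0.025677·1.038335393=1.482177557, ẋ'=1.038335393+0.025677·-10.518182592=0.768260019
       θ'=0.291145290+0.025677·1.975490851=0.341869969, θ̇'=1.975490851+0.025677·29.394592370=2.730255799

(1.482177557, 0.768260019, 0.341869969, 2.730255799)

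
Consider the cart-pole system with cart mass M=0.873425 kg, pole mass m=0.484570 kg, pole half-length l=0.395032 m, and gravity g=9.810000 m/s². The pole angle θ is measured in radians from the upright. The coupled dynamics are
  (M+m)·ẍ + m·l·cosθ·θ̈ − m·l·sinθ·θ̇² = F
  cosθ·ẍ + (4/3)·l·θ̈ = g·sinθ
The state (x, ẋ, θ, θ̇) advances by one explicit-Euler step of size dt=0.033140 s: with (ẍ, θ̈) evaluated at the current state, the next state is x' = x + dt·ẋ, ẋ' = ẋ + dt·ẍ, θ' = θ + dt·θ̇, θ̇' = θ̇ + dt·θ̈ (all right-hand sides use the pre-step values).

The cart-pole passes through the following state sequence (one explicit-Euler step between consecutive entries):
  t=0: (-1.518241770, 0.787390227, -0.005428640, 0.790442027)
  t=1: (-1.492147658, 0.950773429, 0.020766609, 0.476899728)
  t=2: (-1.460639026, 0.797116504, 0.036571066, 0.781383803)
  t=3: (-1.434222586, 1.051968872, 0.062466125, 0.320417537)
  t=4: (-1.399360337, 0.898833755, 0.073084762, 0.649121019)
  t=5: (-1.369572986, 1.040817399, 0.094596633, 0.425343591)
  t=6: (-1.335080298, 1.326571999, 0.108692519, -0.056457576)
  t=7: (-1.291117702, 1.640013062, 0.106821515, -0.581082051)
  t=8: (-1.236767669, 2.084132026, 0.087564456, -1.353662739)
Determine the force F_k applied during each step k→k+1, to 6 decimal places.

F_0 = 4.884656 N
F_1 = -4.539026 N
F_2 = 7.778128 N
F_3 = -4.381396 N
F_4 = 4.523133 N
F_5 = 8.935744 N
F_6 = 9.831559 N
F_7 = 13.754919 N

step 0→1:
  ẍ = (ẋ'−ẋ)/dt = (0.950773429−0.787390227)/0.033140 = 4.930091
  θ̈ = (θ̇'−θ̇)/dt = (0.476899728−0.790442027)/0.033140 = -9.461144
  sinθ=-0.005429, cosθ=0.999985
  F = (M+m)·ẍ + m·l·cosθ·θ̈ − m·l·sinθ·θ̇² = 6.695038 + -1.811032 − -0.000649 = 4.884656
step 1→2:
  ẍ = (ẋ'−ẋ)/dt = (0.797116504−0.950773429)/0.033140 = -4.636600
  θ̈ = (θ̇'−θ̇)/dt = (0.781383803−0.476899728)/0.033140 = 9.187812
  sinθ=0.020765, cosθ=0.999784
  F = (M+m)·ẍ + m·l·cosθ·θ̈ − m·l·sinθ·θ̇² = -6.296480 + 1.758358 − 0.000904 = -4.539026
step 2→3:
  ẍ = (ẋ'−ẋ)/dt = (1.051968872−0.797116504)/0.033140 = 7.690174
  θ̈ = (θ̇'−θ̇)/dt = (0.320417537−0.781383803)/0.033140 = -13.909664
  sinθ=0.036563, cosθ=0.999331
  F = (M+m)·ẍ + m·l·cosθ·θ̈ − m·l·sinθ·θ̇² = 10.443218 + -2.660817 − 0.004273 = 7.778128
step 3→4:
  ẍ = (ẋ'−ẋ)/dt = (0.898833755−1.051968872)/0.033140 = -4.620854
  θ̈ = (θ̇'−θ̇)/dt = (0.649121019−0.320417537)/0.033140 = 9.918633
  sinθ=0.062426, cosθ=0.998050
  F = (M+m)·ẍ + m·l·cosθ·θ̈ − m·l·sinθ·θ̇² = -6.275097 + 1.894928 − 0.001227 = -4.381396
step 4→5:
  ẍ = (ẋ'−ẋ)/dt = (1.040817399−0.898833755)/0.033140 = 4.284359
  θ̈ = (θ̇'−θ̇)/dt = (0.425343591−0.649121019)/0.033140 = -6.752487
  sinθ=0.073020, cosθ=0.997330
  F = (M+m)·ẍ + m·l·cosθ·θ̈ − m·l·sinθ·θ̇² = 5.818138 + -1.289115 − 0.005890 = 4.523133
step 5→6:
  ẍ = (ẋ'−ẋ)/dt = (1.326571999−1.040817399)/0.033140 = 8.622649
  θ̈ = (θ̇'−θ̇)/dt = (-0.056457576−0.425343591)/0.033140 = -14.538357
  sinθ=0.094456, cosθ=0.995529
  F = (M+m)·ẍ + m·l·cosθ·θ̈ − m·l·sinθ·θ̇² = 11.709515 + -2.770500 − 0.003271 = 8.935744
step 6→7:
  ẍ = (ẋ'−ẋ)/dt = (1.640013062−1.326571999)/0.033140 = 9.458089
  θ̈ = (θ̇'−θ̇)/dt = (-0.581082051−-0.056457576)/0.033140 = -15.830551
  sinθ=0.108479, cosθ=0.994099
  F = (M+m)·ẍ + m·l·cosθ·θ̈ − m·l·sinθ·θ̇² = 12.844037 + -3.012412 − 0.000066 = 9.831559
step 7→8:
  ẍ = (ẋ'−ẋ)/dt = (2.084132026−1.640013062)/0.033140 = 13.401296
  θ̈ = (θ̇'−θ̇)/dt = (-1.353662739−-0.581082051)/0.033140 = -23.312634
  sinθ=0.106618, cosθ=0.994300
  F = (M+m)·ẍ + m·l·cosθ·θ̈ − m·l·sinθ·θ̇² = 18.198894 + -4.437083 − 0.006891 = 13.754919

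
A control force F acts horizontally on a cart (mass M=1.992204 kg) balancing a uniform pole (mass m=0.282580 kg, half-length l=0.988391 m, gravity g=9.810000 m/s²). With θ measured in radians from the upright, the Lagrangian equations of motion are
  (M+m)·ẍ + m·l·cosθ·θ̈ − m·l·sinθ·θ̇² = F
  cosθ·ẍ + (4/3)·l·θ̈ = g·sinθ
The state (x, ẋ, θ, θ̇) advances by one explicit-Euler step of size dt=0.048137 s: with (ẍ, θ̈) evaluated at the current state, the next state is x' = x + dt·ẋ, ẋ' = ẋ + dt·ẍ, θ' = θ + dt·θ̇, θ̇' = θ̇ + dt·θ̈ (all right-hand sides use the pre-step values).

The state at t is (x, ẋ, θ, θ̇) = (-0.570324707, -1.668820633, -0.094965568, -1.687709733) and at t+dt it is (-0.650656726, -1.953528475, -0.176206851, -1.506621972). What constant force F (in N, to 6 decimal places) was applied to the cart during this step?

ẍ = (ẋ'−ẋ)/dt = (-1.953528475−-1.668820633)/0.048137 = -5.914532
θ̈ = (θ̇'−θ̇)/dt = (-1.506621972−-1.687709733)/0.048137 = 3.761925
sinθ=-0.094823, cosθ=0.995494
F = (M+m)·ẍ + m·l·cosθ·θ̈ − m·l·sinθ·θ̇² = -13.454283 + 1.045969 − -0.075436 = -12.332878

F = -12.332878 N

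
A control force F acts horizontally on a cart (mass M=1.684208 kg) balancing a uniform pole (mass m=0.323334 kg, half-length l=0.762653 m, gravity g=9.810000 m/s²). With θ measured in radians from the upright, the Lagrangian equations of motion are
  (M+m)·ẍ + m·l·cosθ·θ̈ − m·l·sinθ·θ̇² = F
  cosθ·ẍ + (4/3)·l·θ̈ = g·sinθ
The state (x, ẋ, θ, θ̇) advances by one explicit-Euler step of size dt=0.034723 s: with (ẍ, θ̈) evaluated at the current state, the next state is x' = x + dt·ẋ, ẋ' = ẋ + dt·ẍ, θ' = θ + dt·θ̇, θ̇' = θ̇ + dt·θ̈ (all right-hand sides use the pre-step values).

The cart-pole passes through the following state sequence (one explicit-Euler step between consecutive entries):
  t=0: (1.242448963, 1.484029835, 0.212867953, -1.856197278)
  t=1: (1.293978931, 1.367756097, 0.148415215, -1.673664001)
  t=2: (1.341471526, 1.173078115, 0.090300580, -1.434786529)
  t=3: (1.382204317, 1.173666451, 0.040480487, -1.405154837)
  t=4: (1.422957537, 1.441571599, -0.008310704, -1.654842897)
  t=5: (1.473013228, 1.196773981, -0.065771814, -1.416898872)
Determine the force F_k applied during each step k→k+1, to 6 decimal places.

step 0→1:
  ẍ = (ẋ'−ẋ)/dt = (1.367756097−1.484029835)/0.034723 = -3.348609
  θ̈ = (θ̇'−θ̇)/dt = (-1.673664001−-1.856197278)/0.034723 = 5.256841
  sinθ=0.211264, cosθ=0.977429
  F = (M+m)·ẍ + m·l·cosθ·θ̈ − m·l·sinθ·θ̇² = -6.722473 + 1.267034 − 0.179495 = -5.634933
step 1→2:
  ẍ = (ẋ'−ẋ)/dt = (1.173078115−1.367756097)/0.034723 = -5.606600
  θ̈ = (θ̇'−θ̇)/dt = (-1.434786529−-1.673664001)/0.034723 = 6.879517
  sinθ=0.147871, cosθ=0.989007
  F = (M+m)·ẍ + m·l·cosθ·θ̈ − m·l·sinθ·θ̇² = -11.255486 + 1.677782 − 0.102140 = -9.679844
step 2→3:
  ẍ = (ẋ'−ẋ)/dt = (1.173666451−1.173078115)/0.034723 = 0.016944
  θ̈ = (θ̇'−θ̇)/dt = (-1.405154837−-1.434786529)/0.034723 = 0.853374
  sinθ=0.090178, cosθ=0.995926
  F = (M+m)·ẍ + m·l·cosθ·θ̈ − m·l·sinθ·θ̇² = 0.034015 + 0.209577 − 0.045778 = 0.197815
step 3→4:
  ẍ = (ẋ'−ẋ)/dt = (1.441571599−1.173666451)/0.034723 = 7.715495
  θ̈ = (θ̇'−θ̇)/dt = (-1.654842897−-1.405154837)/0.034723 = -7.190855
  sinθ=0.040469, cosθ=0.999181
  F = (M+m)·ẍ + m·l·cosθ·θ̈ − m·l·sinθ·θ̇² = 15.489181 + -1.771752 − 0.019704 = 13.697725
step 4→5:
  ẍ = (ẋ'−ẋ)/dt = (1.196773981−1.441571599)/0.034723 = -7.050013
  θ̈ = (θ̇'−θ̇)/dt = (-1.416898872−-1.654842897)/0.034723 = 6.852634
  sinθ=-0.008311, cosθ=0.999965
  F = (M+m)·ẍ + m·l·cosθ·θ̈ − m·l·sinθ·θ̇² = -14.153198 + 1.689744 − -0.005612 = -12.457842

F_0 = -5.634933 N
F_1 = -9.679844 N
F_2 = 0.197815 N
F_3 = 13.697725 N
F_4 = -12.457842 N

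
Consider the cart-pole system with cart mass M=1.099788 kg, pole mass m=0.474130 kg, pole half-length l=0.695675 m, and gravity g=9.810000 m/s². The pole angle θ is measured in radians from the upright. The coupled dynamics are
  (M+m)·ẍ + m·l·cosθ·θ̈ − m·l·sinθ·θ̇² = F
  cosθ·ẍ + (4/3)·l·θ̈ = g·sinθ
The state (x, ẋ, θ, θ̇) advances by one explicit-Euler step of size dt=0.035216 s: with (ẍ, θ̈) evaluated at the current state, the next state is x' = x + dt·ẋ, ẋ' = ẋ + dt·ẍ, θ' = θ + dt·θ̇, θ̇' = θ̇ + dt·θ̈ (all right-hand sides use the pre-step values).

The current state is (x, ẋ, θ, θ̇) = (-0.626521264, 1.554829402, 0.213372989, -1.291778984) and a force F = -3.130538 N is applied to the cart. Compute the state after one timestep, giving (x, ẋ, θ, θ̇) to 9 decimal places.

(-0.571766392, 1.448236028, 0.167881700, -1.100599465)

sinθ=0.211757595, cosθ=0.977322220
temp = (F + m·l·θ̇²·sinθ)/(M+m) = (-3.130538 + 0.116551873)/1.573918 = -1.914957531
θ̈ = (g·sinθ − cosθ·temp)/(l·(4/3 − m·cos²θ/(M+m))) = 5.428768713
ẍ = temp − m·l·θ̈·cosθ/(M+m) = -3.026845016
Euler: x'=-0.626521264+0.035216·1.554829402=-0.571766392, ẋ'=1.554829402+0.035216·-3.026845016=1.448236028
       θ'=0.213372989+0.035216·-1.291778984=0.167881700, θ̇'=-1.291778984+0.035216·5.428768713=-1.100599465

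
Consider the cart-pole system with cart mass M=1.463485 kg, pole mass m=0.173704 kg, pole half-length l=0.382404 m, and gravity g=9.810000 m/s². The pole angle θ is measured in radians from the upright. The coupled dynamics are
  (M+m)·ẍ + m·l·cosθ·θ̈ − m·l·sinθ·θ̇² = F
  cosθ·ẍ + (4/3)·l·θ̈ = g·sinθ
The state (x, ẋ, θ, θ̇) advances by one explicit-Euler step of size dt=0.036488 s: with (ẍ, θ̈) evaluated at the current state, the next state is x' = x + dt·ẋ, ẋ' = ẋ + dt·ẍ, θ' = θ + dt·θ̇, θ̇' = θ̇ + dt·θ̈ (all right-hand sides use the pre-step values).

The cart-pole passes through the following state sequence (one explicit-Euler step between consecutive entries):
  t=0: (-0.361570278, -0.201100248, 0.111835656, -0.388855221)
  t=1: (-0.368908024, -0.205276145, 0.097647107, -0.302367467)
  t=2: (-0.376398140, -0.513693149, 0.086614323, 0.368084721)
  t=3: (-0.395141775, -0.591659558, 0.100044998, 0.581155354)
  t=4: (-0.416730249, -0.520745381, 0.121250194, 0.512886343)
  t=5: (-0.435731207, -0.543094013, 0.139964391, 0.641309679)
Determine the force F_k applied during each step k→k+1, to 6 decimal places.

F_0 = -0.032026 N
F_1 = -12.624310 N
F_2 = -3.112639 N
F_3 = 3.055965 N
F_4 = -0.772806 N

step 0→1:
  ẍ = (ẋ'−ẋ)/dt = (-0.205276145−-0.201100248)/0.036488 = -0.114446
  θ̈ = (θ̇'−θ̇)/dt = (-0.302367467−-0.388855221)/0.036488 = 2.370307
  sinθ=0.111603, cosθ=0.993753
  F = (M+m)·ẍ + m·l·cosθ·θ̈ − m·l·sinθ·θ̇² = -0.187369 + 0.156464 − 0.001121 = -0.032026
step 1→2:
  ẍ = (ẋ'−ẋ)/dt = (-0.513693149−-0.205276145)/0.036488 = -8.452560
  θ̈ = (θ̇'−θ̇)/dt = (0.368084721−-0.302367467)/0.036488 = 18.374594
  sinθ=0.097492, cosθ=0.995236
  F = (M+m)·ẍ + m·l·cosθ·θ̈ − m·l·sinθ·θ̇² = -13.838438 + 1.214720 − 0.000592 = -12.624310
step 2→3:
  ẍ = (ẋ'−ẋ)/dt = (-0.591659558−-0.513693149)/0.036488 = -2.136769
  θ̈ = (θ̇'−θ̇)/dt = (0.581155354−0.368084721)/0.036488 = 5.839471
  sinθ=0.086506, cosθ=0.996251
  F = (M+m)·ẍ + m·l·cosθ·θ̈ − m·l·sinθ·θ̇² = -3.498294 + 0.386433 − 0.000779 = -3.112639
step 3→4:
  ẍ = (ẋ'−ẋ)/dt = (-0.520745381−-0.591659558)/0.036488 = 1.943493
  θ̈ = (θ̇'−θ̇)/dt = (0.512886343−0.581155354)/0.036488 = -1.870999
  sinθ=0.099878, cosθ=0.995000
  F = (M+m)·ẍ + m·l·cosθ·θ̈ − m·l·sinθ·θ̇² = 3.181866 + -0.123660 − 0.002241 = 3.055965
step 4→5:
  ẍ = (ẋ'−ẋ)/dt = (-0.543094013−-0.520745381)/0.036488 = -0.612493
  θ̈ = (θ̇'−θ̇)/dt = (0.641309679−0.512886343)/0.036488 = 3.519605
  sinθ=0.120953, cosθ=0.992658
  F = (M+m)·ẍ + m·l·cosθ·θ̈ − m·l·sinθ·θ̇² = -1.002766 + 0.232074 − 0.002113 = -0.772806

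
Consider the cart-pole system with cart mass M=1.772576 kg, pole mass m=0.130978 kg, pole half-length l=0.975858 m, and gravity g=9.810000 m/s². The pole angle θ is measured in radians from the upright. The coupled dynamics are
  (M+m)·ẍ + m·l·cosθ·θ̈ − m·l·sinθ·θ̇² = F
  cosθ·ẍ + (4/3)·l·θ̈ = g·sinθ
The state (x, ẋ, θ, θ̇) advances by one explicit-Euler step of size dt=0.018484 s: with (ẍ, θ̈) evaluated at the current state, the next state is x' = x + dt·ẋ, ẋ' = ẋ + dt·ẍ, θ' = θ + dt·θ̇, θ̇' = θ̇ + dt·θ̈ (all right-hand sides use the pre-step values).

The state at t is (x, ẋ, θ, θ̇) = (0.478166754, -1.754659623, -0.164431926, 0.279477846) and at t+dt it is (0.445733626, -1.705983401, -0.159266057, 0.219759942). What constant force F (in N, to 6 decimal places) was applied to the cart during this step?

F = 4.607124 N

ẍ = (ẋ'−ẋ)/dt = (-1.705983401−-1.754659623)/0.018484 = 2.633425
θ̈ = (θ̇'−θ̇)/dt = (0.219759942−0.279477846)/0.018484 = -3.230789
sinθ=-0.163692, cosθ=0.986512
F = (M+m)·ẍ + m·l·cosθ·θ̈ − m·l·sinθ·θ̇² = 5.012866 + -0.407376 − -0.001634 = 4.607124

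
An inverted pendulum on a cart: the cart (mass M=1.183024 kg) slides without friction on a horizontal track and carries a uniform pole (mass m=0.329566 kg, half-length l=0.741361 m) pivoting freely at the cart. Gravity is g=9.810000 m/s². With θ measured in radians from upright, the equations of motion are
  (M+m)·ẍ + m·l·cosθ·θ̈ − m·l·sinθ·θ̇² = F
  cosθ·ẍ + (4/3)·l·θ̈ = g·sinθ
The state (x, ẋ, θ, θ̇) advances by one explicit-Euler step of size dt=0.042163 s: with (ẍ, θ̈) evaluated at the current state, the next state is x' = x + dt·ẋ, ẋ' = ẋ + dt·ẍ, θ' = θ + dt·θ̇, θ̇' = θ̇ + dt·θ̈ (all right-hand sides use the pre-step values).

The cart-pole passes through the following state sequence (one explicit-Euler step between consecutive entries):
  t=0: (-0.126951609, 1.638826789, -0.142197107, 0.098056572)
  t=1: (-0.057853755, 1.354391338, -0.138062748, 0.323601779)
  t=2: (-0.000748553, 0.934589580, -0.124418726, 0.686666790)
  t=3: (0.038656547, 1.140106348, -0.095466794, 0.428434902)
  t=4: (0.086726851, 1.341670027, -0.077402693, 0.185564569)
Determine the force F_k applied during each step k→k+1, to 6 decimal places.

F_0 = -8.909933 N
F_1 = -12.972911 N
F_2 = 5.902331 N
F_3 = 5.834352 N

step 0→1:
  ẍ = (ẋ'−ẋ)/dt = (1.354391338−1.638826789)/0.042163 = -6.746091
  θ̈ = (θ̇'−θ̇)/dt = (0.323601779−0.098056572)/0.042163 = 5.349363
  sinθ=-0.141718, cosθ=0.989907
  F = (M+m)·ẍ + m·l·cosθ·θ̈ − m·l·sinθ·θ̇² = -10.204070 + 1.293804 − -0.000333 = -8.909933
step 1→2:
  ẍ = (ẋ'−ẋ)/dt = (0.934589580−1.354391338)/0.042163 = -9.956639
  θ̈ = (θ̇'−θ̇)/dt = (0.686666790−0.323601779)/0.042163 = 8.610986
  sinθ=-0.137625, cosθ=0.990484
  F = (M+m)·ẍ + m·l·cosθ·θ̈ − m·l·sinθ·θ̇² = -15.060312 + 2.083880 − -0.003521 = -12.972911
step 2→3:
  ẍ = (ẋ'−ẋ)/dt = (1.140106348−0.934589580)/0.042163 = 4.874339
  θ̈ = (θ̇'−θ̇)/dt = (0.428434902−0.686666790)/0.042163 = -6.124609
  sinθ=-0.124098, cosθ=0.992270
  F = (M+m)·ẍ + m·l·cosθ·θ̈ − m·l·sinθ·θ̇² = 7.372877 + -1.484842 − -0.014296 = 5.902331
step 3→4:
  ẍ = (ẋ'−ẋ)/dt = (1.341670027−1.140106348)/0.042163 = 4.780582
  θ̈ = (θ̇'−θ̇)/dt = (0.185564569−0.428434902)/0.042163 = -5.760272
  sinθ=-0.095322, cosθ=0.995447
  F = (M+m)·ẍ + m·l·cosθ·θ̈ − m·l·sinθ·θ̇² = 7.231061 + -1.400984 − -0.004275 = 5.834352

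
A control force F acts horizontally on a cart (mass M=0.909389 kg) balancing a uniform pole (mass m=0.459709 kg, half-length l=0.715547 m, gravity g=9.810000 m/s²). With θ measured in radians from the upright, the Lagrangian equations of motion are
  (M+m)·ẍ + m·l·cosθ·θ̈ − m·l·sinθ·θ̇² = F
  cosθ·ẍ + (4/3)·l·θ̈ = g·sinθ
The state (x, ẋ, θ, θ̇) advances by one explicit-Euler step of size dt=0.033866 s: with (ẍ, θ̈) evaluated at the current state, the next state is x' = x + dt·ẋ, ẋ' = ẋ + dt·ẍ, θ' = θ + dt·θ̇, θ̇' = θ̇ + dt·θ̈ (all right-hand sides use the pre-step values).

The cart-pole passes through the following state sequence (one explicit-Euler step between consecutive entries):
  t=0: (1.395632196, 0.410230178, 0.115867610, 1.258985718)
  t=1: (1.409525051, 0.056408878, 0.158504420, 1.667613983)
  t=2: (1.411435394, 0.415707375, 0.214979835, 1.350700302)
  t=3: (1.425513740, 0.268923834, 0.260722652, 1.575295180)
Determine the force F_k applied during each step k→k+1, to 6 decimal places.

F_0 = -10.421753 N
F_1 = 11.341319 N
F_2 = -3.930736 N

step 0→1:
  ẍ = (ẋ'−ẋ)/dt = (0.056408878−0.410230178)/0.033866 = -10.447685
  θ̈ = (θ̇'−θ̇)/dt = (1.667613983−1.258985718)/0.033866 = 12.066033
  sinθ=0.115609, cosθ=0.993295
  F = (M+m)·ẍ + m·l·cosθ·θ̈ − m·l·sinθ·θ̇² = -14.303905 + 3.942429 − 0.060277 = -10.421753
step 1→2:
  ẍ = (ẋ'−ẋ)/dt = (0.415707375−0.056408878)/0.033866 = 10.609416
  θ̈ = (θ̇'−θ̇)/dt = (1.350700302−1.667613983)/0.033866 = -9.357872
  sinθ=0.157842, cosθ=0.987464
  F = (M+m)·ẍ + m·l·cosθ·θ̈ − m·l·sinθ·θ̇² = 14.525331 + -3.039623 − 0.144389 = 11.341319
step 2→3:
  ẍ = (ẋ'−ẋ)/dt = (0.268923834−0.415707375)/0.033866 = -4.334245
  θ̈ = (θ̇'−θ̇)/dt = (1.575295180−1.350700302)/0.033866 = 6.631869
  sinθ=0.213328, cosθ=0.976981
  F = (M+m)·ẍ + m·l·cosθ·θ̈ − m·l·sinθ·θ̇² = -5.934006 + 2.131293 − 0.128023 = -3.930736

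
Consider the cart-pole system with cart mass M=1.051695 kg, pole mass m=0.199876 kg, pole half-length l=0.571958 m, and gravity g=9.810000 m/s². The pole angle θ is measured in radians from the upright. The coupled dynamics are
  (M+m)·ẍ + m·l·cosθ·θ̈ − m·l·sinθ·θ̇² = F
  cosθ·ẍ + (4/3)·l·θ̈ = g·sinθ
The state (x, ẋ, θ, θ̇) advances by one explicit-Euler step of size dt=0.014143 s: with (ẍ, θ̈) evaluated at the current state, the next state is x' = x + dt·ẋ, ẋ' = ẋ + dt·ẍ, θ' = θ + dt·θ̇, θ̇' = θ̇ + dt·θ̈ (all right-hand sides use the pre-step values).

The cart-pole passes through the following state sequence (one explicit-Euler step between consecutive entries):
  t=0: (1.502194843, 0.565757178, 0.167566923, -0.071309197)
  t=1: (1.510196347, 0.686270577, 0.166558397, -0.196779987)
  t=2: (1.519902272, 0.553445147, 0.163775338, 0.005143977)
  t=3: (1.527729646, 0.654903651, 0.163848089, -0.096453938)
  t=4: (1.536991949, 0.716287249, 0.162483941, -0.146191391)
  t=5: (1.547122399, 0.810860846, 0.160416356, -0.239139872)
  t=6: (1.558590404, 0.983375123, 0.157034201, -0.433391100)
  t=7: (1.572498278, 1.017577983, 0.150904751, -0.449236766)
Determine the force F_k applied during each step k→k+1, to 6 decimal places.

F_0 = 9.664619 N
F_1 = -10.145387 N
F_2 = 8.168224 N
F_3 = 5.035255 N
F_4 = 7.627378 N
F_5 = 13.715427 N
F_6 = 2.896883 N

step 0→1:
  ẍ = (ẋ'−ẋ)/dt = (0.686270577−0.565757178)/0.014143 = 8.521063
  θ̈ = (θ̇'−θ̇)/dt = (-0.196779987−-0.071309197)/0.014143 = -8.871582
  sinθ=0.166784, cosθ=0.985993
  F = (M+m)·ẍ + m·l·cosθ·θ̈ − m·l·sinθ·θ̇² = 10.664716 + -1.000000 − 0.000097 = 9.664619
step 1→2:
  ẍ = (ẋ'−ẋ)/dt = (0.553445147−0.686270577)/0.014143 = -9.391602
  θ̈ = (θ̇'−θ̇)/dt = (0.005143977−-0.196779987)/0.014143 = 14.277308
  sinθ=0.165789, cosθ=0.986161
  F = (M+m)·ẍ + m·l·cosθ·θ̈ − m·l·sinθ·θ̇² = -11.754257 + 1.609604 − 0.000734 = -10.145387
step 2→3:
  ẍ = (ẋ'−ẋ)/dt = (0.654903651−0.553445147)/0.014143 = 7.173761
  θ̈ = (θ̇'−θ̇)/dt = (-0.096453938−0.005143977)/0.014143 = -7.183618
  sinθ=0.163044, cosθ=0.986619
  F = (M+m)·ẍ + m·l·cosθ·θ̈ − m·l·sinθ·θ̇² = 8.978471 + -0.810247 − 0.000000 = 8.168224
step 3→4:
  ẍ = (ẋ'−ẋ)/dt = (0.716287249−0.654903651)/0.014143 = 4.340211
  θ̈ = (θ̇'−θ̇)/dt = (-0.146191391−-0.096453938)/0.014143 = -3.516754
  sinθ=0.163116, cosθ=0.986607
  F = (M+m)·ẍ + m·l·cosθ·θ̈ − m·l·sinθ·θ̇² = 5.432082 + -0.396653 − 0.000173 = 5.035255
step 4→5:
  ẍ = (ẋ'−ẋ)/dt = (0.810860846−0.716287249)/0.014143 = 6.686954
  θ̈ = (θ̇'−θ̇)/dt = (-0.239139872−-0.146191391)/0.014143 = -6.572048
  sinθ=0.161770, cosθ=0.986829
  F = (M+m)·ẍ + m·l·cosθ·θ̈ − m·l·sinθ·θ̇² = 8.369198 + -0.741425 − 0.000395 = 7.627378
step 5→6:
  ẍ = (ẋ'−ẋ)/dt = (0.983375123−0.810860846)/0.014143 = 12.197856
  θ̈ = (θ̇'−θ̇)/dt = (-0.433391100−-0.239139872)/0.014143 = -13.734797
  sinθ=0.159729, cosθ=0.987161
  F = (M+m)·ẍ + m·l·cosθ·θ̈ − m·l·sinθ·θ̇² = 15.266483 + -1.550012 − 0.001044 = 13.715427
step 6→7:
  ẍ = (ẋ'−ẋ)/dt = (1.017577983−0.983375123)/0.014143 = 2.418360
  θ̈ = (θ̇'−θ̇)/dt = (-0.449236766−-0.433391100)/0.014143 = -1.120389
  sinθ=0.156390, cosθ=0.987695
  F = (M+m)·ẍ + m·l·cosθ·θ̈ − m·l·sinθ·θ̇² = 3.026749 + -0.126508 − 0.003358 = 2.896883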